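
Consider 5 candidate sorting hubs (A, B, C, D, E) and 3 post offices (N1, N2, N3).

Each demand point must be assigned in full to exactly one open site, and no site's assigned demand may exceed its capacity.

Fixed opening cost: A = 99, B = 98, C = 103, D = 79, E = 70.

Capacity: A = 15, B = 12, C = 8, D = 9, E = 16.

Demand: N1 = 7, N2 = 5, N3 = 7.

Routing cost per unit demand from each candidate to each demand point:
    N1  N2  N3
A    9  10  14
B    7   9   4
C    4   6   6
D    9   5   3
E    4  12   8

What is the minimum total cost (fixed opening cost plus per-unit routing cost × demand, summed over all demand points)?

258

Open {D, E}; cheapest assignment that respects the capacities:
  D (cap 9, load 7): N3 — cost 7×3 = 21
  E (cap 16, load 12): N1, N2 — cost 7×4 + 5×12 = 88
  Shipping 109, fixed 149 → total 258.
  Any other capacity-feasible assignment to {D, E} ships for at least 109.
Compare {B, E}: its best feasible assignment gives total 269.
Compare {C, E}: its best feasible assignment gives total 287.
Every other set of open sites that can feasibly serve all demand totals ≥ 269 even under its best assignment. Minimum: 258.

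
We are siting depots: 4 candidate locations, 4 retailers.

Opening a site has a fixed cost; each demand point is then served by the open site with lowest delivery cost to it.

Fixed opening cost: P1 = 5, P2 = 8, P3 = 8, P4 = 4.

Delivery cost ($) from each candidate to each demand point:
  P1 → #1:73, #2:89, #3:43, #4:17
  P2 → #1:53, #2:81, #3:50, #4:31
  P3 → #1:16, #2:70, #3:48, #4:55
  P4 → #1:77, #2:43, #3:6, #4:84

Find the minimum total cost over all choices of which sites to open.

Open {P1, P3, P4}: assign each demand point to its cheapest open site.
  #1→P3 16, #2→P4 43, #3→P4 6, #4→P1 17
  delivery cost 82, fixed 17 → total 99.
Compare {P1, P2, P3, P4}: delivery cost 82 + fixed 25 = 107.
Compare {P2, P3, P4}: delivery cost 96 + fixed 20 = 116.
Compare {P3, P4}: delivery cost 120 + fixed 12 = 132.
All other subsets cost ≥ 107. Minimum total cost: 99.

99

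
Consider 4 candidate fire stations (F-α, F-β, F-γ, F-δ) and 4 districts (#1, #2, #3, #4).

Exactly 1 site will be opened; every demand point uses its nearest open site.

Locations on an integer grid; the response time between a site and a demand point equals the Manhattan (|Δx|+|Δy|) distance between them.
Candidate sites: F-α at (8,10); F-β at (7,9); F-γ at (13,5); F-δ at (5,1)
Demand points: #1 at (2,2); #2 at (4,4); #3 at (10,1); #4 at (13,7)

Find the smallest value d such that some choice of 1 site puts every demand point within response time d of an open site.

12

Open {F-β}.
  Farthest demand point is #1 at response time 12 (to F-β); all others are ≤ 12.
With {F-α} the worst case is 14.
With {F-γ} the worst case is 14.
No size-1 selection achieves below 12.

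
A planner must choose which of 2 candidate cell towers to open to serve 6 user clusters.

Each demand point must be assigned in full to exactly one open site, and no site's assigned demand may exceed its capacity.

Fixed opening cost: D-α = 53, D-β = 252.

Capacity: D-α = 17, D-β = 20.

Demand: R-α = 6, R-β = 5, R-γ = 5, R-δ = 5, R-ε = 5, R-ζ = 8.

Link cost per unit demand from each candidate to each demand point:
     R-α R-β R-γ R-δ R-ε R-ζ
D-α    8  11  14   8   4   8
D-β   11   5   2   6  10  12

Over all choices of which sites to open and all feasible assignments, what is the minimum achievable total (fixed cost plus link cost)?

Open {D-α, D-β}; cheapest assignment that respects the capacities:
  D-α (cap 17, load 14): R-α, R-ζ — cost 6×8 + 8×8 = 112
  D-β (cap 20, load 20): R-β, R-γ, R-δ, R-ε — cost 5×5 + 5×2 + 5×6 + 5×10 = 115
  Shipping 227, fixed 305 → total 532.
  Any other capacity-feasible assignment to {D-α, D-β} ships for at least 227.
Total demand is 34 and no other set of sites has combined capacity ≥ 34, so {D-α, D-β} is the only feasible choice of open sites. Minimum: 532.

532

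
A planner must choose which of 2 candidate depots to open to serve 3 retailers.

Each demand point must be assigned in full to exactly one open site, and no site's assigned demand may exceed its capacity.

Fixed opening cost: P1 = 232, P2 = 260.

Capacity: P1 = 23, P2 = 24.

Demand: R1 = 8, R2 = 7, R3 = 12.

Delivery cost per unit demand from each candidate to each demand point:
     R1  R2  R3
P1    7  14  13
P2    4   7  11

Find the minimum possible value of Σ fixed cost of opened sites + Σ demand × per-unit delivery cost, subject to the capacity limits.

729

Open {P1, P2}; cheapest assignment that respects the capacities:
  P1 (cap 23, load 8): R1 — cost 8×7 = 56
  P2 (cap 24, load 19): R2, R3 — cost 7×7 + 12×11 = 181
  Shipping 237, fixed 492 → total 729.
  Any other capacity-feasible assignment to {P1, P2} ships for at least 237.
Total demand is 27 and no other set of sites has combined capacity ≥ 27, so {P1, P2} is the only feasible choice of open sites. Minimum: 729.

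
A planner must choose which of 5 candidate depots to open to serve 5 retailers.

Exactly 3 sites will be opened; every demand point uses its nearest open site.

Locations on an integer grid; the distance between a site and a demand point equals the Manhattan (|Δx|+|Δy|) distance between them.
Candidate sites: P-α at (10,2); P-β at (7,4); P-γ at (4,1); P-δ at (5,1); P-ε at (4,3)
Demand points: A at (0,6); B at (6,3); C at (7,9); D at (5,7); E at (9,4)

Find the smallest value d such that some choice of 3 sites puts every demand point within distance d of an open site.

7

Open {P-α, P-β, P-ε}.
  Farthest demand point is A at distance 7 (to P-ε); all others are ≤ 7.
With {P-β, P-γ, P-ε} the worst case is 7.
With {P-β, P-δ, P-ε} the worst case is 7.
No size-3 selection achieves below 7.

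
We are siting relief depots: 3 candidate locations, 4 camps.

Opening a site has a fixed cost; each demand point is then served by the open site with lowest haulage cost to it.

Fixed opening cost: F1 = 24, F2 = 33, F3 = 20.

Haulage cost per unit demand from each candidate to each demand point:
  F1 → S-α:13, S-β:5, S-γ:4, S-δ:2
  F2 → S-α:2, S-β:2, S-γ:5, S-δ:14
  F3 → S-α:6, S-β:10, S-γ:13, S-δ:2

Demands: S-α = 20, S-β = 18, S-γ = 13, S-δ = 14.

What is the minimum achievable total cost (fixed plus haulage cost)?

213

Open {F1, F2}: assign each demand point to its cheapest open site.
  S-α→F2 20×2=40, S-β→F2 18×2=36, S-γ→F1 13×4=52, S-δ→F1 14×2=28
  haulage cost 156, fixed 57 → total 213.
Compare {F2, F3}: haulage cost 169 + fixed 53 = 222.
Compare {F1, F2, F3}: haulage cost 156 + fixed 77 = 233.
Compare {F1, F3}: haulage cost 290 + fixed 44 = 334.
All other subsets cost ≥ 222. Minimum total cost: 213.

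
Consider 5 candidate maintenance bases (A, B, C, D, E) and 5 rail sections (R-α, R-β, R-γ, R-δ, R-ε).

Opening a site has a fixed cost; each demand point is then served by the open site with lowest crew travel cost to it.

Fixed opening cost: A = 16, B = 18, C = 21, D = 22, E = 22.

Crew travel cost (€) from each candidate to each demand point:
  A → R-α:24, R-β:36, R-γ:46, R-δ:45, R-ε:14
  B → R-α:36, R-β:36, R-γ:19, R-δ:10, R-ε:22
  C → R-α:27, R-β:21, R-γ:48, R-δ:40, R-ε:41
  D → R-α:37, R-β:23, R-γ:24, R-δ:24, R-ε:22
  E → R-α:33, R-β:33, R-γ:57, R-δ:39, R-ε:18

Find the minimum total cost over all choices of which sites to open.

137

Open {A, B}: assign each demand point to its cheapest open site.
  R-α→A 24, R-β→A 36, R-γ→B 19, R-δ→B 10, R-ε→A 14
  crew travel cost 103, fixed 34 → total 137.
Compare {B, C}: crew travel cost 99 + fixed 39 = 138.
Compare {B}: crew travel cost 123 + fixed 18 = 141.
Compare {A, B, C}: crew travel cost 88 + fixed 55 = 143.
All other subsets cost ≥ 138. Minimum total cost: 137.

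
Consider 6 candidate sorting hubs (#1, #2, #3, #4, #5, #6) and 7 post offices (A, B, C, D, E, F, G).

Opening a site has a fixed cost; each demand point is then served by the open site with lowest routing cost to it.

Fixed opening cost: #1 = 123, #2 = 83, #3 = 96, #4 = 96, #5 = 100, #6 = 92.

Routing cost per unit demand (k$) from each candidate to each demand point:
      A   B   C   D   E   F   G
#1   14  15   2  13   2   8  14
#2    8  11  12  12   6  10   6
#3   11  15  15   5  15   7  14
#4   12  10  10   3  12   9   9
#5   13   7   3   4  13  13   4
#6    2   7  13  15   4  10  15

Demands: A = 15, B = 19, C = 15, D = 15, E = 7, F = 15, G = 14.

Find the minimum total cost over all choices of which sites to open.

Open {#5, #6}: assign each demand point to its cheapest open site.
  A→#6 15×2=30, B→#5 19×7=133, C→#5 15×3=45, D→#5 15×4=60, E→#6 7×4=28, F→#6 15×10=150, G→#5 14×4=56
  routing cost 502, fixed 192 → total 694.
Compare {#3, #5, #6}: routing cost 457 + fixed 288 = 745.
Compare {#1, #5, #6}: routing cost 443 + fixed 315 = 758.
Compare {#4, #5, #6}: routing cost 472 + fixed 288 = 760.
All other subsets cost ≥ 745. Minimum total cost: 694.

694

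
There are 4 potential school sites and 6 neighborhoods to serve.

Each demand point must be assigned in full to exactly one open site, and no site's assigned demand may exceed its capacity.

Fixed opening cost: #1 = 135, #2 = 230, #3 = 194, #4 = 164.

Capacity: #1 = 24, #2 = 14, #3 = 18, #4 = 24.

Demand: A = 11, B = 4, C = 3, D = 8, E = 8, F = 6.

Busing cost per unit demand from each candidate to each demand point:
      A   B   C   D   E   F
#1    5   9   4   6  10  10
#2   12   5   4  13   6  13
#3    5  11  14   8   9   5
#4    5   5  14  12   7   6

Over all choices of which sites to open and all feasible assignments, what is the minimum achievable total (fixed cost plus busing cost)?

Open {#1, #4}; cheapest assignment that respects the capacities:
  #1 (cap 24, load 22): A, C, D — cost 11×5 + 3×4 + 8×6 = 115
  #4 (cap 24, load 18): B, E, F — cost 4×5 + 8×7 + 6×6 = 112
  Shipping 227, fixed 299 → total 526.
  Any other capacity-feasible assignment to {#1, #4} ships for at least 227.
Compare {#1, #3}: its best feasible assignment gives total 590.
Compare {#3, #4}: its best feasible assignment gives total 625.
Every other set of open sites that can feasibly serve all demand totals ≥ 590 even under its best assignment. Minimum: 526.

526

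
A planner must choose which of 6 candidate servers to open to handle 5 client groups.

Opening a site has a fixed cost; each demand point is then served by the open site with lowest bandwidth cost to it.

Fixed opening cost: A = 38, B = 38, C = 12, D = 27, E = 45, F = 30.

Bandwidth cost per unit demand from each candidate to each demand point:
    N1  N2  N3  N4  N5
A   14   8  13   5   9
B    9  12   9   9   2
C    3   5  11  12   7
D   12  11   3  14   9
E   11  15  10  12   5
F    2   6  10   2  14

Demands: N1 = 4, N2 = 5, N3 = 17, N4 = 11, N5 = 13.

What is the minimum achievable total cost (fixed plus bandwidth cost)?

Open {B, D, F}: assign each demand point to its cheapest open site.
  N1→F 4×2=8, N2→F 5×6=30, N3→D 17×3=51, N4→F 11×2=22, N5→B 13×2=26
  bandwidth cost 137, fixed 95 → total 232.
Compare {B, C, D, F}: bandwidth cost 132 + fixed 107 = 239.
Compare {C, D, F}: bandwidth cost 197 + fixed 69 = 266.
Compare {A, B, D, F}: bandwidth cost 137 + fixed 133 = 270.
All other subsets cost ≥ 239. Minimum total cost: 232.

232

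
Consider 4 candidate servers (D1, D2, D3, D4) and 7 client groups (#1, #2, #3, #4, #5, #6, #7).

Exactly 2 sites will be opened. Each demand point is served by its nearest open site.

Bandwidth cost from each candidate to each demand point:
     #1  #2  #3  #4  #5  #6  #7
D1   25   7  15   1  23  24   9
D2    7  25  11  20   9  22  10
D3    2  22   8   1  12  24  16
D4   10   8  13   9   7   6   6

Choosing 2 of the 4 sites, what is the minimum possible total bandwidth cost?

Open {D3, D4}.
  #1→D3 2, #2→D4 8, #3→D3 8, #4→D3 1, #5→D4 7, #6→D4 6, #7→D4 6  ⇒ total 38.
Compare {D1, D4}: total 50.
Compare {D2, D4}: total 54.
No size-2 selection does better; minimum is 38.

38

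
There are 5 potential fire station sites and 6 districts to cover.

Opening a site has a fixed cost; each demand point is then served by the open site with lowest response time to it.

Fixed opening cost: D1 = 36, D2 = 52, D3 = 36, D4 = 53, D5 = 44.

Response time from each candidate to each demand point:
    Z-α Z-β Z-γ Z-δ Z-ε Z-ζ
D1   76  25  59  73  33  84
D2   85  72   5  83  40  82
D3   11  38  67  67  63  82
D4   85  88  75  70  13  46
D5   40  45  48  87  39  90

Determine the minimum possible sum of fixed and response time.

Open {D2, D3, D4}: assign each demand point to its cheapest open site.
  Z-α→D3 11, Z-β→D3 38, Z-γ→D2 5, Z-δ→D3 67, Z-ε→D4 13, Z-ζ→D4 46
  response time 180, fixed 141 → total 321.
Compare {D2, D3}: response time 243 + fixed 88 = 331.
Compare {D3, D4}: response time 242 + fixed 89 = 331.
Compare {D1, D2, D3, D4}: response time 167 + fixed 177 = 344.
All other subsets cost ≥ 331. Minimum total cost: 321.

321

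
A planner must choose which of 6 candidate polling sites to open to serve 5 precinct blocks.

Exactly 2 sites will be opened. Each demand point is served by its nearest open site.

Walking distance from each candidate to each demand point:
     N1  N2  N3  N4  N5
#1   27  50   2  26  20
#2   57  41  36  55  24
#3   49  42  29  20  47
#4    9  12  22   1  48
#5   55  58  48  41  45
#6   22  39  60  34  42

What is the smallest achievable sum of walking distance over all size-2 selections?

Open {#1, #4}.
  N1→#4 9, N2→#4 12, N3→#1 2, N4→#4 1, N5→#1 20  ⇒ total 44.
Compare {#2, #4}: total 68.
Compare {#4, #6}: total 86.
No size-2 selection does better; minimum is 44.

44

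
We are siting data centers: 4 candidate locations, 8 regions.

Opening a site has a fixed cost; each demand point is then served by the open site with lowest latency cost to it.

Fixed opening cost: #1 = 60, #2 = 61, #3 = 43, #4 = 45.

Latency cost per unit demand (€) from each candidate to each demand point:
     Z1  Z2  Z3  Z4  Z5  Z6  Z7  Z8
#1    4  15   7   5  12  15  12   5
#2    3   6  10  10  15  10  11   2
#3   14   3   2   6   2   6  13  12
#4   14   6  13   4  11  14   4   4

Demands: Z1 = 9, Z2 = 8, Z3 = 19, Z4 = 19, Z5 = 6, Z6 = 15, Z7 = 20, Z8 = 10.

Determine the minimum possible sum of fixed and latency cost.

Open {#2, #3, #4}: assign each demand point to its cheapest open site.
  Z1→#2 9×3=27, Z2→#3 8×3=24, Z3→#3 19×2=38, Z4→#4 19×4=76, Z5→#3 6×2=12, Z6→#3 15×6=90, Z7→#4 20×4=80, Z8→#2 10×2=20
  latency cost 367, fixed 149 → total 516.
Compare {#1, #3, #4}: latency cost 396 + fixed 148 = 544.
Compare {#3, #4}: latency cost 486 + fixed 88 = 574.
Compare {#1, #2, #3, #4}: latency cost 367 + fixed 209 = 576.
All other subsets cost ≥ 544. Minimum total cost: 516.

516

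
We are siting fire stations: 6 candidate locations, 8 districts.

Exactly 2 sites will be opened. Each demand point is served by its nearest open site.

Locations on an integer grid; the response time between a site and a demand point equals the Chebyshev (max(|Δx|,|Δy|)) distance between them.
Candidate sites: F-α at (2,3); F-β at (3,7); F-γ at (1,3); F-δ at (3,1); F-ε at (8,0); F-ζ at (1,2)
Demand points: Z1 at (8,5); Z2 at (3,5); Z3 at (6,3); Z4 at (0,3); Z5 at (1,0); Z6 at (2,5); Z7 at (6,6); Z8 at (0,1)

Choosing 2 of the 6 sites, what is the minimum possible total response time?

Open {F-β, F-ζ}.
  Z1→F-β 5, Z2→F-β 2, Z3→F-β 4, Z4→F-ζ 1, Z5→F-ζ 2, Z6→F-β 2, Z7→F-β 3, Z8→F-ζ 1  ⇒ total 20.
Compare {F-α, F-δ}: total 22.
Compare {F-α, F-ζ}: total 22.
No size-2 selection does better; minimum is 20.

20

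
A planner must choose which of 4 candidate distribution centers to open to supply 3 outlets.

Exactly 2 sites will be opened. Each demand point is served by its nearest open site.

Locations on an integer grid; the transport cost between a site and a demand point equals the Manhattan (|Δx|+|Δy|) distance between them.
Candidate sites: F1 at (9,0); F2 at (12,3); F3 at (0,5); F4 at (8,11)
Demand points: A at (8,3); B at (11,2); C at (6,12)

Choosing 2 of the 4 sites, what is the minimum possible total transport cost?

Open {F2, F4}.
  A→F2 4, B→F2 2, C→F4 3  ⇒ total 9.
Compare {F1, F4}: total 11.
Compare {F2, F3}: total 19.
No size-2 selection does better; minimum is 9.

9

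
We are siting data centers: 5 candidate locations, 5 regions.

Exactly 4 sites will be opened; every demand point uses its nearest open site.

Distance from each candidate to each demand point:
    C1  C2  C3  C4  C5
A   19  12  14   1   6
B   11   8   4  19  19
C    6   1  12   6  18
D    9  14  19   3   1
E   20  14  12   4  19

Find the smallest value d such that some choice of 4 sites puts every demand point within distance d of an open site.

6

Open {A, B, C, D}.
  Farthest demand point is C1 at distance 6 (to C); all others are ≤ 6.
With {A, B, C, E} the worst case is 6.
With {B, C, D, E} the worst case is 6.
No size-4 selection achieves below 6.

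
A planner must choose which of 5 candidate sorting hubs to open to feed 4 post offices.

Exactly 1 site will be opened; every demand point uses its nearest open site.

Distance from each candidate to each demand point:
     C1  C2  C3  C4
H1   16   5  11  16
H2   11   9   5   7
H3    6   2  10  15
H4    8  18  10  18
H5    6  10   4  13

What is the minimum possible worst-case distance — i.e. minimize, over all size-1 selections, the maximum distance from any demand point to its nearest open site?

11

Open {H2}.
  Farthest demand point is C1 at distance 11 (to H2); all others are ≤ 11.
With {H5} the worst case is 13.
With {H3} the worst case is 15.
No size-1 selection achieves below 11.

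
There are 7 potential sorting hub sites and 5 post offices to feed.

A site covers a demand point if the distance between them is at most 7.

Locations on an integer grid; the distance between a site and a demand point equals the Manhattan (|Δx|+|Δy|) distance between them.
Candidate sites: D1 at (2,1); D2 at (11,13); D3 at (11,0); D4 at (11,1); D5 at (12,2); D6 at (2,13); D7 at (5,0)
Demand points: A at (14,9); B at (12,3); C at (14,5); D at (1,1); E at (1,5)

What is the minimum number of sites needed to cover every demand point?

3

Coverage sets (demand points within 7 of each site):
  D1: {D, E}
  D2: {A}
  D3: {B}
  D4: {B, C}
  D5: {B, C}
  D6: {}
  D7: {D}
No 2 sites suffice: every size-2 union leaves at least one demand point uncovered.
But {D1, D2, D4} covers everything, so the minimum is 3.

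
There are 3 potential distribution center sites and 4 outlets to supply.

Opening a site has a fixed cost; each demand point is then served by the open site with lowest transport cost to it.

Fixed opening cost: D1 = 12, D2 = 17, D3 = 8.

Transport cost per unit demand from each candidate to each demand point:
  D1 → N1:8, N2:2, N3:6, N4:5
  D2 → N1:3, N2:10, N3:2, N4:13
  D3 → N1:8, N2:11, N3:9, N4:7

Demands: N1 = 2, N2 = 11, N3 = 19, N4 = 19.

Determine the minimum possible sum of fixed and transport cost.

190

Open {D1, D2}: assign each demand point to its cheapest open site.
  N1→D2 2×3=6, N2→D1 11×2=22, N3→D2 19×2=38, N4→D1 19×5=95
  transport cost 161, fixed 29 → total 190.
Compare {D1, D2, D3}: transport cost 161 + fixed 37 = 198.
Compare {D1}: transport cost 247 + fixed 12 = 259.
Compare {D1, D3}: transport cost 247 + fixed 20 = 267.
All other subsets cost ≥ 198. Minimum total cost: 190.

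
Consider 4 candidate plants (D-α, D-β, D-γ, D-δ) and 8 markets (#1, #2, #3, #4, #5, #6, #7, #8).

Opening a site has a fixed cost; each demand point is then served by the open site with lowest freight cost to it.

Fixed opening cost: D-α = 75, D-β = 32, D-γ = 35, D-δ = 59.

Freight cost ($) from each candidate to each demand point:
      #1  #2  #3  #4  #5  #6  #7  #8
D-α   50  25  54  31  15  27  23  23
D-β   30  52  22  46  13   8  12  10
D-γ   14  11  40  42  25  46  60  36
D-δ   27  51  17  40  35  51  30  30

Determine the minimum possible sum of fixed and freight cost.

Open {D-β, D-γ}: assign each demand point to its cheapest open site.
  #1→D-γ 14, #2→D-γ 11, #3→D-β 22, #4→D-γ 42, #5→D-β 13, #6→D-β 8, #7→D-β 12, #8→D-β 10
  freight cost 132, fixed 67 → total 199.
Compare {D-β}: freight cost 193 + fixed 32 = 225.
Compare {D-β, D-γ, D-δ}: freight cost 125 + fixed 126 = 251.
Compare {D-α, D-β}: freight cost 151 + fixed 107 = 258.
All other subsets cost ≥ 225. Minimum total cost: 199.

199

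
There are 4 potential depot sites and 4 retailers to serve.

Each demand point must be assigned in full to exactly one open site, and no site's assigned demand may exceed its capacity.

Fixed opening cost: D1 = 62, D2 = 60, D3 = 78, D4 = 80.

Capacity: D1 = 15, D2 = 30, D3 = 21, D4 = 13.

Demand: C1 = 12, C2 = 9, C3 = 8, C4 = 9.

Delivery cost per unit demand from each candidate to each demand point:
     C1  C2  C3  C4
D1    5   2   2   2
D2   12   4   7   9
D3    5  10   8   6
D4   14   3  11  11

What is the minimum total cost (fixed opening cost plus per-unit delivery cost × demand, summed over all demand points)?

Open {D2, D3}; cheapest assignment that respects the capacities:
  D2 (cap 30, load 17): C2, C3 — cost 9×4 + 8×7 = 92
  D3 (cap 21, load 21): C1, C4 — cost 12×5 + 9×6 = 114
  Shipping 206, fixed 138 → total 344.
  Any other capacity-feasible assignment to {D2, D3} ships for at least 206.
Compare {D1, D2}: its best feasible assignment gives total 355.
Compare {D1, D2, D3}: its best feasible assignment gives total 366.
Every other set of open sites that can feasibly serve all demand totals ≥ 355 even under its best assignment. Minimum: 344.

344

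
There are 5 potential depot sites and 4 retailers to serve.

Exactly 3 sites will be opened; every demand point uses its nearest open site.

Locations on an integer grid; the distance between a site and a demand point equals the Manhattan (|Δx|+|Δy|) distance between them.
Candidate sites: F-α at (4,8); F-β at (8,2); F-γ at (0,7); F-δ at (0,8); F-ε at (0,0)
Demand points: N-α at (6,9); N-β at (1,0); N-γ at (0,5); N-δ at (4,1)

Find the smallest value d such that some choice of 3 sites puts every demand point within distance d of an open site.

Open {F-α, F-β, F-ε}.
  Farthest demand point is N-γ at distance 5 (to F-ε); all others are ≤ 5.
With {F-α, F-γ, F-ε} the worst case is 5.
With {F-α, F-δ, F-ε} the worst case is 5.
No size-3 selection achieves below 5.

5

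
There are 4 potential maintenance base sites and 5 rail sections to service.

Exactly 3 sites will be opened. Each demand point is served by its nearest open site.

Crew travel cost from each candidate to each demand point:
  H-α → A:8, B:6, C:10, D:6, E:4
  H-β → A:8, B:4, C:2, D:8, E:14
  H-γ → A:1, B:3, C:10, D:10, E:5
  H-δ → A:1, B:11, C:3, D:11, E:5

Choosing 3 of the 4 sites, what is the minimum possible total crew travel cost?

16

Open {H-α, H-β, H-γ}.
  A→H-γ 1, B→H-γ 3, C→H-β 2, D→H-α 6, E→H-α 4  ⇒ total 16.
Compare {H-α, H-β, H-δ}: total 17.
Compare {H-α, H-γ, H-δ}: total 17.
No size-3 selection does better; minimum is 16.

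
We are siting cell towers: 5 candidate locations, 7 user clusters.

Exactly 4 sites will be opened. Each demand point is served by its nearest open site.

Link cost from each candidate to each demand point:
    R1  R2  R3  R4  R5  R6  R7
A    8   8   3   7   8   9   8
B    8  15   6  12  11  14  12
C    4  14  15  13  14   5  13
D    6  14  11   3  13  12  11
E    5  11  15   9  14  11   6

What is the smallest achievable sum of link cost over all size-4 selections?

Open {A, C, D, E}.
  R1→C 4, R2→A 8, R3→A 3, R4→D 3, R5→A 8, R6→C 5, R7→E 6  ⇒ total 37.
Compare {A, B, C, D}: total 39.
Compare {A, B, C, E}: total 41.
No size-4 selection does better; minimum is 37.

37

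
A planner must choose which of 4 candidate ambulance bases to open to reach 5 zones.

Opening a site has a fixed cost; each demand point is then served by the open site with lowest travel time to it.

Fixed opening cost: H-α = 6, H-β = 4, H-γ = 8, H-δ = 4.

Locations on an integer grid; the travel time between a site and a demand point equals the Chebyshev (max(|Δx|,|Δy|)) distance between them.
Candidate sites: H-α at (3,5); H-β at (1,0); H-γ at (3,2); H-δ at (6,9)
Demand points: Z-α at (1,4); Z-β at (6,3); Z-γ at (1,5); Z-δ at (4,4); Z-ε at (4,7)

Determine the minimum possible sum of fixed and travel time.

Open {H-α}: assign each demand point to its cheapest open site.
  Z-α→H-α 2, Z-β→H-α 3, Z-γ→H-α 2, Z-δ→H-α 1, Z-ε→H-α 2
  travel time 10, fixed 6 → total 16.
Compare {H-α, H-β}: travel time 10 + fixed 10 = 20.
Compare {H-α, H-δ}: travel time 10 + fixed 10 = 20.
Compare {H-γ}: travel time 15 + fixed 8 = 23.
All other subsets cost ≥ 20. Minimum total cost: 16.

16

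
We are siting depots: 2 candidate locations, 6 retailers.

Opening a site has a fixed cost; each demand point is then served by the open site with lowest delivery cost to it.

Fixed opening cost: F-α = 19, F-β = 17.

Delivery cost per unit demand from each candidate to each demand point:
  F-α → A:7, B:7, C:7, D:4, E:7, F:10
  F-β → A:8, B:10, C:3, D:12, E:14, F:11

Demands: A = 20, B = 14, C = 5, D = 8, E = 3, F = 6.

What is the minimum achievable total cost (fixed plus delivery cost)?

Open {F-α, F-β}: assign each demand point to its cheapest open site.
  A→F-α 20×7=140, B→F-α 14×7=98, C→F-β 5×3=15, D→F-α 8×4=32, E→F-α 3×7=21, F→F-α 6×10=60
  delivery cost 366, fixed 36 → total 402.
Compare {F-α}: delivery cost 386 + fixed 19 = 405.
Compare {F-β}: delivery cost 519 + fixed 17 = 536.

402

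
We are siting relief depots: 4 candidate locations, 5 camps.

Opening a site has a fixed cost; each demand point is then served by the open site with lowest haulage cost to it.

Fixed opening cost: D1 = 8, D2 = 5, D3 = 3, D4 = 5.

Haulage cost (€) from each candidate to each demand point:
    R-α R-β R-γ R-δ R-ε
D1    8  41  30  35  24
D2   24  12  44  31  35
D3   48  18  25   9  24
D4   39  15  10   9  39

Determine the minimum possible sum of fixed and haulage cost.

Open {D1, D4}: assign each demand point to its cheapest open site.
  R-α→D1 8, R-β→D4 15, R-γ→D4 10, R-δ→D4 9, R-ε→D1 24
  haulage cost 66, fixed 13 → total 79.
Compare {D1, D2, D4}: haulage cost 63 + fixed 18 = 81.
Compare {D1, D3, D4}: haulage cost 66 + fixed 16 = 82.
Compare {D1, D2, D3, D4}: haulage cost 63 + fixed 21 = 84.
All other subsets cost ≥ 81. Minimum total cost: 79.

79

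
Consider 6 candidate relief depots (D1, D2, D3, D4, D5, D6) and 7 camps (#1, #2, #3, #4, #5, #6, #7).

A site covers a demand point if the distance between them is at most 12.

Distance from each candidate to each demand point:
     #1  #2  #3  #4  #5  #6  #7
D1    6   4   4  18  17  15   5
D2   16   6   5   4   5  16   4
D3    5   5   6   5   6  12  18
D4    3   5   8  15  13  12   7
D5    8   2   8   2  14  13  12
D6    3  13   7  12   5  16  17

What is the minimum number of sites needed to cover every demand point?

Coverage sets (demand points within 12 of each site):
  D1: {#1, #2, #3, #7}
  D2: {#2, #3, #4, #5, #7}
  D3: {#1, #2, #3, #4, #5, #6}
  D4: {#1, #2, #3, #6, #7}
  D5: {#1, #2, #3, #4, #7}
  D6: {#1, #3, #4, #5}
No single site covers all 7 demand points.
But {D1, D3} covers everything, so the minimum is 2.

2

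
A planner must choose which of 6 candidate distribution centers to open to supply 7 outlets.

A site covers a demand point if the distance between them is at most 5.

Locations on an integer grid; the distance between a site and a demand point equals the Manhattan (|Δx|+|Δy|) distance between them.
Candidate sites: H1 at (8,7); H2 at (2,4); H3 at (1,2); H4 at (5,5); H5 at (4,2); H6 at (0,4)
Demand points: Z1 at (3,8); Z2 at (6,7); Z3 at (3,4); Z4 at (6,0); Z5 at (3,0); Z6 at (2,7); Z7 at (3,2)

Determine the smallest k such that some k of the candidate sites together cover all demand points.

2

Coverage sets (demand points within 5 of each site):
  H1: {Z2}
  H2: {Z1, Z3, Z5, Z6, Z7}
  H3: {Z3, Z5, Z7}
  H4: {Z1, Z2, Z3, Z6, Z7}
  H5: {Z3, Z4, Z5, Z7}
  H6: {Z3, Z6, Z7}
No single site covers all 7 demand points.
But {H4, H5} covers everything, so the minimum is 2.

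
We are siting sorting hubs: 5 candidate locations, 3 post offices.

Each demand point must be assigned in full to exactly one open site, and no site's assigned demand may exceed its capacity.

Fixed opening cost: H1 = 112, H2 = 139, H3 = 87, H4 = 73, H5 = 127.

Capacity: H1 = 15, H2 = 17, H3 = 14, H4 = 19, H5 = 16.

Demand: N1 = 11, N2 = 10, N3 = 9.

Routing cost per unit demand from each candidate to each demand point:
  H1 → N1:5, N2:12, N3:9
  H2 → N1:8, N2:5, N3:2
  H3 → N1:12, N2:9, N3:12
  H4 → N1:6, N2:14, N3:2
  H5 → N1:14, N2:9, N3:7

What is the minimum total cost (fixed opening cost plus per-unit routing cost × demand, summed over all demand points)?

Open {H1, H4}; cheapest assignment that respects the capacities:
  H1 (cap 15, load 11): N1 — cost 11×5 = 55
  H4 (cap 19, load 19): N2, N3 — cost 10×14 + 9×2 = 158
  Shipping 213, fixed 185 → total 398.
  Any other capacity-feasible assignment to {H1, H4} ships for at least 213.
Compare {H1, H3, H4}: its best feasible assignment gives total 435.
Compare {H1, H2, H4}: its best feasible assignment gives total 447.
Every other set of open sites that can feasibly serve all demand totals ≥ 435 even under its best assignment. Minimum: 398.

398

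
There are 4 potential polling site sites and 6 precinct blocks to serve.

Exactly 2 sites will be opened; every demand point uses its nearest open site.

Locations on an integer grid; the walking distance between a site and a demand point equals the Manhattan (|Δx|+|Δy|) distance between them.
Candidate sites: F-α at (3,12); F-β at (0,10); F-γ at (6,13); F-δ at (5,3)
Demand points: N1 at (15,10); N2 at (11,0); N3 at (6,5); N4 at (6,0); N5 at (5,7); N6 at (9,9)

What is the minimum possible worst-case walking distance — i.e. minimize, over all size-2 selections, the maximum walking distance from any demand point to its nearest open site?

Open {F-γ, F-δ}.
  Farthest demand point is N1 at walking distance 12 (to F-γ); all others are ≤ 12.
With {F-α, F-δ} the worst case is 14.
With {F-β, F-δ} the worst case is 15.
No size-2 selection achieves below 12.

12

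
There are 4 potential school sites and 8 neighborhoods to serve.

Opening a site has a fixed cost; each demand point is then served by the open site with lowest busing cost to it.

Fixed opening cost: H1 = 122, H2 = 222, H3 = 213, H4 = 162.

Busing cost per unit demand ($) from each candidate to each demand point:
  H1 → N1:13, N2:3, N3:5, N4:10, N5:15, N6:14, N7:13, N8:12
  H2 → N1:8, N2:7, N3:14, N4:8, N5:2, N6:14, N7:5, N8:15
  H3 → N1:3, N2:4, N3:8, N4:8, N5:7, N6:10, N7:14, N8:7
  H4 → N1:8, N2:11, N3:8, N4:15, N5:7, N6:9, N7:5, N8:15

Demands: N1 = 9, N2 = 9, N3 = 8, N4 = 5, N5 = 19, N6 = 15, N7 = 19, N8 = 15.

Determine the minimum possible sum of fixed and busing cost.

990

Open {H2, H3}: assign each demand point to its cheapest open site.
  N1→H3 9×3=27, N2→H3 9×4=36, N3→H3 8×8=64, N4→H2 5×8=40, N5→H2 19×2=38, N6→H3 15×10=150, N7→H2 19×5=95, N8→H3 15×7=105
  busing cost 555, fixed 435 → total 990.
Compare {H3, H4}: busing cost 635 + fixed 375 = 1010.
Compare {H1, H4}: busing cost 732 + fixed 284 = 1016.
Compare {H3}: busing cost 821 + fixed 213 = 1034.
All other subsets cost ≥ 1010. Minimum total cost: 990.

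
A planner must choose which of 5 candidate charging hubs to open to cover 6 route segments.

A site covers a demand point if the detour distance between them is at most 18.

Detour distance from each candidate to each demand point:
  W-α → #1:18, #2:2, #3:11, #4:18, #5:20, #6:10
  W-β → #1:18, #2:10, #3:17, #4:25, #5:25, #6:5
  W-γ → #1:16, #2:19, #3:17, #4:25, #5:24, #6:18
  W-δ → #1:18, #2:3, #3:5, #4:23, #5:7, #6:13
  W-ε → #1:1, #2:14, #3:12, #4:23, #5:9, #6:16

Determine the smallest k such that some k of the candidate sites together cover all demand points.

Coverage sets (demand points within 18 of each site):
  W-α: {#1, #2, #3, #4, #6}
  W-β: {#1, #2, #3, #6}
  W-γ: {#1, #3, #6}
  W-δ: {#1, #2, #3, #5, #6}
  W-ε: {#1, #2, #3, #5, #6}
No single site covers all 6 demand points.
But {W-α, W-δ} covers everything, so the minimum is 2.

2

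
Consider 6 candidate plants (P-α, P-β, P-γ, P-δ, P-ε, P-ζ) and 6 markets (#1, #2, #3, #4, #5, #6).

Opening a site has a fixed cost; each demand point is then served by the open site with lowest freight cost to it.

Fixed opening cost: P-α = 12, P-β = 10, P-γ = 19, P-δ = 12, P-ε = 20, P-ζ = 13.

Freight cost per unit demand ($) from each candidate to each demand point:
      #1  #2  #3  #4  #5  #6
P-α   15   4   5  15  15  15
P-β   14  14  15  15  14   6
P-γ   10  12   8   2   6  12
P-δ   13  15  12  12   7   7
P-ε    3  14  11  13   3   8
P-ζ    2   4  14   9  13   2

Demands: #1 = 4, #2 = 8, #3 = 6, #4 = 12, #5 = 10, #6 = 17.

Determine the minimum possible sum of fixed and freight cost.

222

Open {P-α, P-γ, P-ε, P-ζ}: assign each demand point to its cheapest open site.
  #1→P-ζ 4×2=8, #2→P-α 8×4=32, #3→P-α 6×5=30, #4→P-γ 12×2=24, #5→P-ε 10×3=30, #6→P-ζ 17×2=34
  freight cost 158, fixed 64 → total 222.
Compare {P-γ, P-ε, P-ζ}: freight cost 176 + fixed 52 = 228.
Compare {P-α, P-γ, P-ζ}: freight cost 188 + fixed 44 = 232.
Compare {P-α, P-β, P-γ, P-ε, P-ζ}: freight cost 158 + fixed 74 = 232.
All other subsets cost ≥ 228. Minimum total cost: 222.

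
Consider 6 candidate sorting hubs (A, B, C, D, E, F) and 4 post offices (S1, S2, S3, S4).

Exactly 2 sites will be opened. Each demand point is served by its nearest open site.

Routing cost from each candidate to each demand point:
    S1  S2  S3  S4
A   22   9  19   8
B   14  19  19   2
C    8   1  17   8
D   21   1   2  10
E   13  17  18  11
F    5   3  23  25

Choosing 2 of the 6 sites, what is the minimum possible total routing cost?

Open {D, F}.
  S1→F 5, S2→D 1, S3→D 2, S4→D 10  ⇒ total 18.
Compare {B, D}: total 19.
Compare {C, D}: total 19.
No size-2 selection does better; minimum is 18.

18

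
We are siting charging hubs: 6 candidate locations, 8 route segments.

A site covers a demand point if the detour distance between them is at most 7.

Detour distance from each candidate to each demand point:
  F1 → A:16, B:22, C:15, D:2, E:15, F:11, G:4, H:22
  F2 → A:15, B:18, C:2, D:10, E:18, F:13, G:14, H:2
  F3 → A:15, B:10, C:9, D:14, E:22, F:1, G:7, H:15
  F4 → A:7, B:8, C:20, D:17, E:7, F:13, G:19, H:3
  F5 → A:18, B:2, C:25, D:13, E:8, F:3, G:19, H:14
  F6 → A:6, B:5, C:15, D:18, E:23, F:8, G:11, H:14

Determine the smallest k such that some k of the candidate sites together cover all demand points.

Coverage sets (demand points within 7 of each site):
  F1: {D, G}
  F2: {C, H}
  F3: {F, G}
  F4: {A, E, H}
  F5: {B, F}
  F6: {A, B}
No 3 sites suffice: every size-3 union leaves at least one demand point uncovered.
But {F1, F2, F4, F5} covers everything, so the minimum is 4.

4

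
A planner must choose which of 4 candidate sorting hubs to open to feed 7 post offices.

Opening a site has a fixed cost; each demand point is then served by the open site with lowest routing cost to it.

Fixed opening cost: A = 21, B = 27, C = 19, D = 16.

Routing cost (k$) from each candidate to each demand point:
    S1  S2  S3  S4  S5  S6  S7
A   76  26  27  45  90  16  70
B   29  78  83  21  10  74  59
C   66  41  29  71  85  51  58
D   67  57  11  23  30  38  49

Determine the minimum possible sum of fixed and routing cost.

226

Open {A, B, D}: assign each demand point to its cheapest open site.
  S1→B 29, S2→A 26, S3→D 11, S4→B 21, S5→B 10, S6→A 16, S7→D 49
  routing cost 162, fixed 64 → total 226.
Compare {A, B}: routing cost 188 + fixed 48 = 236.
Compare {A, B, C, D}: routing cost 162 + fixed 83 = 245.
Compare {A, B, C}: routing cost 187 + fixed 67 = 254.
All other subsets cost ≥ 236. Minimum total cost: 226.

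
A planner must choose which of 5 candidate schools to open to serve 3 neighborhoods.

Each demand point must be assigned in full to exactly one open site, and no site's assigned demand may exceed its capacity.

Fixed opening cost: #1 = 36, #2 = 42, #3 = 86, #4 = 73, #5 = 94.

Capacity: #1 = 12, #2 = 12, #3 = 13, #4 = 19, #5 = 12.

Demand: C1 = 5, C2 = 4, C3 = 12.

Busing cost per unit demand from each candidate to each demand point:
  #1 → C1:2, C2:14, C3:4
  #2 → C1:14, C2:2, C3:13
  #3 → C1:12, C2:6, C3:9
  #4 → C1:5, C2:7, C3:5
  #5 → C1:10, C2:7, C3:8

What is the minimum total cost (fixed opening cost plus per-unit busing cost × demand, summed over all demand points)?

Open {#1, #2}; cheapest assignment that respects the capacities:
  #1 (cap 12, load 12): C3 — cost 12×4 = 48
  #2 (cap 12, load 9): C1, C2 — cost 5×14 + 4×2 = 78
  Shipping 126, fixed 78 → total 204.
  Any other capacity-feasible assignment to {#1, #2} ships for at least 126.
Compare {#1, #4}: its best feasible assignment gives total 207.
Compare {#2, #4}: its best feasible assignment gives total 208.
Every other set of open sites that can feasibly serve all demand totals ≥ 207 even under its best assignment. Minimum: 204.

204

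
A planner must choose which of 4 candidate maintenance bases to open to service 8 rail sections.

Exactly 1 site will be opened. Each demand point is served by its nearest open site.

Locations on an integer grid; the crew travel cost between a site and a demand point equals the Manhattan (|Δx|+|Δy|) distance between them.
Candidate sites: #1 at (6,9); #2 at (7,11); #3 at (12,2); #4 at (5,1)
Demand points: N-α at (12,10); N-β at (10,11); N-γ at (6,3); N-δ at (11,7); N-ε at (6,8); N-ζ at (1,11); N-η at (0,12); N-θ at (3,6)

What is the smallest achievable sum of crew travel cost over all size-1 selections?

Open {#1}.
  N-α→#1 7, N-β→#1 6, N-γ→#1 6, N-δ→#1 7, N-ε→#1 1, N-ζ→#1 7, N-η→#1 9, N-θ→#1 6  ⇒ total 49.
Compare {#2}: total 53.
Compare {#4}: total 91.
No size-1 selection does better; minimum is 49.

49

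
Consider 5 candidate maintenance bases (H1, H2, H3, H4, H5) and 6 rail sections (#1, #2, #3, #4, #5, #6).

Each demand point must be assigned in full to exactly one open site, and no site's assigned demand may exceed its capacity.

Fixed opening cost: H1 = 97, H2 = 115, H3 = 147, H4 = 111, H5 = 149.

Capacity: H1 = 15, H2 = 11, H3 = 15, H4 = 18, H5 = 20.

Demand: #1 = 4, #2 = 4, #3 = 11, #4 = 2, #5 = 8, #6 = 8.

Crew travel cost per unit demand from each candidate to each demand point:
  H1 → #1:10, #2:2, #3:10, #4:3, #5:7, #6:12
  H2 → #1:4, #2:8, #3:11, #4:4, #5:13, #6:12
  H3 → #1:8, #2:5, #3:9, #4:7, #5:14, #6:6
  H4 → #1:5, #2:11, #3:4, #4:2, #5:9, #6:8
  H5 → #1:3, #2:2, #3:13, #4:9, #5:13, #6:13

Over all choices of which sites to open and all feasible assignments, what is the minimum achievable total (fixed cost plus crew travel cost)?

535

Open {H1, H3, H4}; cheapest assignment that respects the capacities:
  H1 (cap 15, load 12): #2, #5 — cost 4×2 + 8×7 = 64
  H3 (cap 15, load 8): #6 — cost 8×6 = 48
  H4 (cap 18, load 17): #1, #3, #4 — cost 4×5 + 11×4 + 2×2 = 68
  Shipping 180, fixed 355 → total 535.
  Any other capacity-feasible assignment to {H1, H3, H4} ships for at least 180.
Compare {H4, H5}: its best feasible assignment gives total 544.
Compare {H1, H2, H4}: its best feasible assignment gives total 551.
Every other set of open sites that can feasibly serve all demand totals ≥ 544 even under its best assignment. Minimum: 535.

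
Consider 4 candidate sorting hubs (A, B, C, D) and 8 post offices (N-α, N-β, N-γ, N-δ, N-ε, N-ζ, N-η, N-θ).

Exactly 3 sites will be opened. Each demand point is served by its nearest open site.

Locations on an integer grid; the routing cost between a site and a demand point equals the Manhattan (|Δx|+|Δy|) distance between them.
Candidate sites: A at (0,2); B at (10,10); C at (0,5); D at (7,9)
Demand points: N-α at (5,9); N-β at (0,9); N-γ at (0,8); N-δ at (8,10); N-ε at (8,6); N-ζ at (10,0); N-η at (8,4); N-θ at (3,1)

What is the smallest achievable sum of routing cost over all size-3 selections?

37

Open {A, C, D}.
  N-α→D 2, N-β→C 4, N-γ→C 3, N-δ→D 2, N-ε→D 4, N-ζ→A 12, N-η→D 6, N-θ→A 4  ⇒ total 37.
Compare {B, C, D}: total 38.
Compare {A, B, D}: total 41.
No size-3 selection does better; minimum is 37.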